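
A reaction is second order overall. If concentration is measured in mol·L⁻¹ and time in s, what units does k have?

(mol·L⁻¹)⁻¹·s⁻¹

Step 1: For overall order n, rate = k × (concentration)^n.
Step 2: Rate has units mol·L⁻¹·s⁻¹; concentration term has units (mol·L⁻¹)^2.
Step 3: k = rate / (concentration)^n, so units of k = (mol·L⁻¹)^(1-2)·s⁻¹ = (mol·L⁻¹)⁻¹·s⁻¹.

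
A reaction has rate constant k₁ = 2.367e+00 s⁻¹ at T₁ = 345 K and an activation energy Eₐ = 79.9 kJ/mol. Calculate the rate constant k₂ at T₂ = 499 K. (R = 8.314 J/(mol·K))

1.282e+04 s⁻¹

Step 1: Use the two-temperature Arrhenius form: ln(k₂/k₁) = -Eₐ/R × (1/T₂ - 1/T₁)
Step 2: Convert Eₐ to J/mol: 79.9 kJ/mol = 79900 J/mol
Step 3: 1/T₂ - 1/T₁ = 1/499 - 1/345 = -8.945427e-04 K⁻¹
Step 4: ln(k₂/k₁) = -79900/8.314 × -8.945427e-04 = 8.59682
Step 5: k₂ = k₁ × exp(8.59682) = 2.367e+00 × 5.41441e+03 = 1.282e+04 s⁻¹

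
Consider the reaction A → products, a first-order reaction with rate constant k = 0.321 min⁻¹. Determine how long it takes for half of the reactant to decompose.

2.159 min

Step 1: For a first-order reaction, t₁/₂ = ln(2)/k
Step 2: t₁/₂ = ln(2)/0.321
Step 3: t₁/₂ = 0.6931/0.321 = 2.159 min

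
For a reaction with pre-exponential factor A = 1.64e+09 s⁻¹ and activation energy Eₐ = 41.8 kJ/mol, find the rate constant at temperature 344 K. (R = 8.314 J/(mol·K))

7.37e+02 s⁻¹

Step 1: Use the Arrhenius equation: k = A × exp(-Eₐ/RT)
Step 2: Convert Eₐ to J/mol: 41.8 kJ/mol = 41800 J/mol
Step 3: Calculate the exponent: -Eₐ/(RT) = -41800/(8.314 × 344) = -14.61530
Step 4: k = 1.64e+09 × exp(-14.61530)
Step 5: k = 1.64e+09 × 4.49424e-07 = 7.3706e+02 s⁻¹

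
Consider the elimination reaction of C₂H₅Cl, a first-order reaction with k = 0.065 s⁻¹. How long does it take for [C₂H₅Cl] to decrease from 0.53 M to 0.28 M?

9.817 s

Step 1: For first-order: t = ln([C₂H₅Cl]₀/[C₂H₅Cl])/k
Step 2: t = ln(0.53/0.28)/0.065
Step 3: t = ln(1.893)/0.065
Step 4: t = 0.6381/0.065 = 9.817 s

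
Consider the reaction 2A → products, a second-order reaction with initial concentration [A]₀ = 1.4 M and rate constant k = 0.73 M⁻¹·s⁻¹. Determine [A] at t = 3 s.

0.3443 M

Step 1: For a second-order reaction: 1/[A] = 1/[A]₀ + kt
Step 2: 1/[A] = 1/1.4 + 0.73 × 3
Step 3: 1/[A] = 0.7143 + 2.19 = 2.904
Step 4: [A] = 1/2.904 = 0.3443 M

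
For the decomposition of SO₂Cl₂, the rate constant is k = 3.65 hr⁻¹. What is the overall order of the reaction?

first order (1)

Step 1: The units of k for an nth-order reaction are (concentration)^(1-n)·(time)⁻¹.
Step 2: Here k has units hr⁻¹, so the concentration exponent is 0.
Step 3: 1 - n = 0 ⇒ n = 1. The reaction is first order.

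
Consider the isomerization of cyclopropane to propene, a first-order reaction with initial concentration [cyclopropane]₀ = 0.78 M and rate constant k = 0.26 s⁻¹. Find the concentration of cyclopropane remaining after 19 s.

0.005581 M

Step 1: For a first-order reaction: [cyclopropane] = [cyclopropane]₀ × e^(-kt)
Step 2: [cyclopropane] = 0.78 × e^(-0.26 × 19)
Step 3: [cyclopropane] = 0.78 × e^(-4.94)
Step 4: [cyclopropane] = 0.78 × 0.0071546 = 0.005581 M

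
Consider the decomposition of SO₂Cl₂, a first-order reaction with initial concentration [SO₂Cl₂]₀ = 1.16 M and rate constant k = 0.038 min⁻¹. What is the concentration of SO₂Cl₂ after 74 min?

0.0697 M

Step 1: For a first-order reaction: [SO₂Cl₂] = [SO₂Cl₂]₀ × e^(-kt)
Step 2: [SO₂Cl₂] = 1.16 × e^(-0.038 × 74)
Step 3: [SO₂Cl₂] = 1.16 × e^(-2.812)
Step 4: [SO₂Cl₂] = 1.16 × 0.0600847 = 0.0697 M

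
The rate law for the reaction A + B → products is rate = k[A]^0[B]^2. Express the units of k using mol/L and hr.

(mol/L)⁻¹·hr⁻¹

Step 1: Overall order = 0 + 2 = 2.
Step 2: rate has units mol/L·hr⁻¹; [A]^0[B]^2 has units (mol/L)^2.
Step 3: k = rate/([A]^0[B]^2), so units of k = (mol/L)^(1-2)·hr⁻¹ = (mol/L)⁻¹·hr⁻¹.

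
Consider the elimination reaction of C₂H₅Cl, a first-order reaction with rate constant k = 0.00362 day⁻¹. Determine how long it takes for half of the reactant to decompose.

191.5 day

Step 1: For a first-order reaction, t₁/₂ = ln(2)/k
Step 2: t₁/₂ = ln(2)/0.00362
Step 3: t₁/₂ = 0.6931/0.00362 = 191.5 day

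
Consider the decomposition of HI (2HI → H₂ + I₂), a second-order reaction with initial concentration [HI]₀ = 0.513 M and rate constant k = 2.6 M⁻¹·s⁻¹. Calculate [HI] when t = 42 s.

0.008997 M

Step 1: For a second-order reaction: 1/[HI] = 1/[HI]₀ + kt
Step 2: 1/[HI] = 1/0.513 + 2.6 × 42
Step 3: 1/[HI] = 1.949 + 109.2 = 111.1
Step 4: [HI] = 1/111.1 = 0.008997 M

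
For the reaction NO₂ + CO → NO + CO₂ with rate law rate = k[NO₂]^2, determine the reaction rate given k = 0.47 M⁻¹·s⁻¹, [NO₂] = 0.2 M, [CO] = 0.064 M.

0.0188 M/s

Step 1: The rate law is rate = k[NO₂]^2
Step 2: Note that the rate does not depend on [CO] (zero order in CO).
Step 3: rate = 0.47 × (0.2)^2 = 0.0188 M/s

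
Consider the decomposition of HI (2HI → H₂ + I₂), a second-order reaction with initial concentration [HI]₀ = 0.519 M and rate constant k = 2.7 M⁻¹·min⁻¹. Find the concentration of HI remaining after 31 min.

0.01168 M

Step 1: For a second-order reaction: 1/[HI] = 1/[HI]₀ + kt
Step 2: 1/[HI] = 1/0.519 + 2.7 × 31
Step 3: 1/[HI] = 1.927 + 83.7 = 85.63
Step 4: [HI] = 1/85.63 = 0.01168 M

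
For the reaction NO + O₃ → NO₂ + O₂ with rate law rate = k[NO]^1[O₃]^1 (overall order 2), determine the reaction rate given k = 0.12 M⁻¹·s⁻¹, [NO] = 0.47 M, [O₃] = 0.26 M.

0.01466 M/s

Step 1: The rate law is rate = k[NO]^1[O₃]^1, overall order = 1+1 = 2
Step 2: Substitute values: rate = 0.12 × (0.47)^1 × (0.26)^1
Step 3: rate = 0.12 × 0.47 × 0.26 = 0.014664 M/s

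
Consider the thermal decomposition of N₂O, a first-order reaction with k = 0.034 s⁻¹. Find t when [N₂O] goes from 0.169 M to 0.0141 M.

73.05 s

Step 1: For first-order: t = ln([N₂O]₀/[N₂O])/k
Step 2: t = ln(0.169/0.0141)/0.034
Step 3: t = ln(11.99)/0.034
Step 4: t = 2.484/0.034 = 73.05 s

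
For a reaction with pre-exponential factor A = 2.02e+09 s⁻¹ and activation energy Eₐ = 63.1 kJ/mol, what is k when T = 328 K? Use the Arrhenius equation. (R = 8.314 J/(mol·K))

1.80e-01 s⁻¹

Step 1: Use the Arrhenius equation: k = A × exp(-Eₐ/RT)
Step 2: Convert Eₐ to J/mol: 63.1 kJ/mol = 63100 J/mol
Step 3: Calculate the exponent: -Eₐ/(RT) = -63100/(8.314 × 328) = -23.13905
Step 4: k = 2.02e+09 × exp(-23.13905)
Step 5: k = 2.02e+09 × 8.92973e-11 = 1.8038e-01 s⁻¹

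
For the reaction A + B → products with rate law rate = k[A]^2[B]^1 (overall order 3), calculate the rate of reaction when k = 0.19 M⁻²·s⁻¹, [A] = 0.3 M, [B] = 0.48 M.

0.008208 M/s

Step 1: The rate law is rate = k[A]^2[B]^1, overall order = 2+1 = 3
Step 2: Substitute values: rate = 0.19 × (0.3)^2 × (0.48)^1
Step 3: rate = 0.19 × 0.09 × 0.48 = 0.008208 M/s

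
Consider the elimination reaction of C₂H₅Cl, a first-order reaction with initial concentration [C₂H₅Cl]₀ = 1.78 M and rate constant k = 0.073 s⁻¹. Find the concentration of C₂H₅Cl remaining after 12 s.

0.7413 M

Step 1: For a first-order reaction: [C₂H₅Cl] = [C₂H₅Cl]₀ × e^(-kt)
Step 2: [C₂H₅Cl] = 1.78 × e^(-0.073 × 12)
Step 3: [C₂H₅Cl] = 1.78 × e^(-0.876)
Step 4: [C₂H₅Cl] = 1.78 × 0.416445 = 0.7413 M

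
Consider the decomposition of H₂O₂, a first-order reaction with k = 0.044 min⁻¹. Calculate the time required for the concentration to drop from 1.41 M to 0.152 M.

50.62 min

Step 1: For first-order: t = ln([H₂O₂]₀/[H₂O₂])/k
Step 2: t = ln(1.41/0.152)/0.044
Step 3: t = ln(9.276)/0.044
Step 4: t = 2.227/0.044 = 50.62 min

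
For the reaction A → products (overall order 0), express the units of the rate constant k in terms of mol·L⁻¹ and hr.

mol·L⁻¹·hr⁻¹

Step 1: For overall order n, rate = k × (concentration)^n.
Step 2: Rate has units mol·L⁻¹·hr⁻¹; concentration term has units (mol·L⁻¹)^0.
Step 3: k = rate / (concentration)^n, so units of k = (mol·L⁻¹)^(1-0)·hr⁻¹ = mol·L⁻¹·hr⁻¹.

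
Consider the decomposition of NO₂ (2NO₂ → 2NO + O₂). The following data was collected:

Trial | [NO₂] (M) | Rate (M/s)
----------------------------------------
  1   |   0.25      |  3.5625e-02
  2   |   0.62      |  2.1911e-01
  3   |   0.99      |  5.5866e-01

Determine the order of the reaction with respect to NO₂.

second order (2)

Step 1: Compare trials to find order n where rate₂/rate₁ = ([NO₂]₂/[NO₂]₁)^n
Step 2: rate₂/rate₁ = 2.1911e-01/3.5625e-02 = 6.15
Step 3: [NO₂]₂/[NO₂]₁ = 0.62/0.25 = 2.48
Step 4: n = ln(6.15)/ln(2.48) = 2.00 ≈ 2
Step 5: The reaction is second order in NO₂.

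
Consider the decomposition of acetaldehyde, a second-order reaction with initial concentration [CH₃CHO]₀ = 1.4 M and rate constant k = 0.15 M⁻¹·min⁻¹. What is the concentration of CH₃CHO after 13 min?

0.3753 M

Step 1: For a second-order reaction: 1/[CH₃CHO] = 1/[CH₃CHO]₀ + kt
Step 2: 1/[CH₃CHO] = 1/1.4 + 0.15 × 13
Step 3: 1/[CH₃CHO] = 0.7143 + 1.95 = 2.664
Step 4: [CH₃CHO] = 1/2.664 = 0.3753 M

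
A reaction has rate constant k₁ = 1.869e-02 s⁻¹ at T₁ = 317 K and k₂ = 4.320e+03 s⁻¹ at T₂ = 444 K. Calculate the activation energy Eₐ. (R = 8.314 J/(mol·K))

113.8 kJ/mol

Step 1: Use the two-temperature Arrhenius form: ln(k₂/k₁) = -Eₐ/R × (1/T₂ - 1/T₁)
Step 2: ln(k₂/k₁) = ln(4.320e+03/1.869e-02) = ln(231140) = 12.3508
Step 3: 1/T₂ - 1/T₁ = 1/444 - 1/317 = -9.023219e-04 K⁻¹
Step 4: Eₐ = -R × ln(k₂/k₁) / (1/T₂ - 1/T₁) = -8.314 × 12.3508 / -9.023219e-04
Step 5: Eₐ = 1.1380e+05 J/mol = 113.8 kJ/mol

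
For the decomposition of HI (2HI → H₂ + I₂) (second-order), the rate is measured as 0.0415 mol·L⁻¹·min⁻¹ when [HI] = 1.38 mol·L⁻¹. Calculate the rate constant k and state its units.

0.02179 (mol·L⁻¹)⁻¹·min⁻¹

Step 1: rate = k[HI]^2, so k = rate / [HI]^2.
Step 2: k = 0.0415 / (1.38)^2 = 0.0415 / 1.904.
Step 3: k = 0.02179 (mol·L⁻¹)⁻¹·min⁻¹.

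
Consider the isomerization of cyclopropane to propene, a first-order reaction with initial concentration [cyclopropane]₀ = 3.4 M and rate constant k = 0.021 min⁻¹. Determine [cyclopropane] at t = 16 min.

2.43 M

Step 1: For a first-order reaction: [cyclopropane] = [cyclopropane]₀ × e^(-kt)
Step 2: [cyclopropane] = 3.4 × e^(-0.021 × 16)
Step 3: [cyclopropane] = 3.4 × e^(-0.336)
Step 4: [cyclopropane] = 3.4 × 0.714623 = 2.43 M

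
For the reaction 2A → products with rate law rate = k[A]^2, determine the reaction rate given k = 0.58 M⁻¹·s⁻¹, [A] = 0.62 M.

0.223 M/s

Step 1: Identify the rate law: rate = k[A]^2
Step 2: Substitute values: rate = 0.58 × (0.62)^2
Step 3: Calculate: rate = 0.58 × 0.3844 = 0.222952 M/s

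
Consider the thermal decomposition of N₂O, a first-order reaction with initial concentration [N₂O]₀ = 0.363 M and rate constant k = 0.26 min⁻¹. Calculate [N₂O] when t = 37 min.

2.41e-05 M

Step 1: For a first-order reaction: [N₂O] = [N₂O]₀ × e^(-kt)
Step 2: [N₂O] = 0.363 × e^(-0.26 × 37)
Step 3: [N₂O] = 0.363 × e^(-9.62)
Step 4: [N₂O] = 0.363 × 6.63876e-05 = 2.41e-05 M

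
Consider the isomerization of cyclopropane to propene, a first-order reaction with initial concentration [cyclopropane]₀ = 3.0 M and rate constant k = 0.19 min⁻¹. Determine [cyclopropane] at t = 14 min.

0.2098 M

Step 1: For a first-order reaction: [cyclopropane] = [cyclopropane]₀ × e^(-kt)
Step 2: [cyclopropane] = 3.0 × e^(-0.19 × 14)
Step 3: [cyclopropane] = 3.0 × e^(-2.66)
Step 4: [cyclopropane] = 3.0 × 0.0699482 = 0.2098 M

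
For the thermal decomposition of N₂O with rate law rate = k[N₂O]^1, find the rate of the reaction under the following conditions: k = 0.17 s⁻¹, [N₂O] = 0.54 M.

0.0918 M/s

Step 1: Identify the rate law: rate = k[N₂O]^1
Step 2: Substitute values: rate = 0.17 × (0.54)^1
Step 3: Calculate: rate = 0.17 × 0.54 = 0.0918 M/s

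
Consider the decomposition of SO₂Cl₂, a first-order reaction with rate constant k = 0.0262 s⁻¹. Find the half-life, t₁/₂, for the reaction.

26.46 s

Step 1: For a first-order reaction, t₁/₂ = ln(2)/k
Step 2: t₁/₂ = ln(2)/0.0262
Step 3: t₁/₂ = 0.6931/0.0262 = 26.46 s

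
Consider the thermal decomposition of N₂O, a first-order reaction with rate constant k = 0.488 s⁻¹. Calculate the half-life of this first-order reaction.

1.42 s

Step 1: For a first-order reaction, t₁/₂ = ln(2)/k
Step 2: t₁/₂ = ln(2)/0.488
Step 3: t₁/₂ = 0.6931/0.488 = 1.42 s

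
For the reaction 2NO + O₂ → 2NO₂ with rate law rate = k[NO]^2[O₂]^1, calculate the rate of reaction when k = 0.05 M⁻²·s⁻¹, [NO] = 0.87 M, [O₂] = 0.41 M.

0.01552 M/s

Step 1: The rate law is rate = k[NO]^2[O₂]^1
Step 2: Substitute: rate = 0.05 × (0.87)^2 × (0.41)^1
Step 3: rate = 0.05 × 0.7569 × 0.41 = 0.0155165 M/s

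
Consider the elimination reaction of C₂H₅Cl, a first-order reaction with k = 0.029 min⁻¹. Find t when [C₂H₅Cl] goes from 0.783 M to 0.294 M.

33.78 min

Step 1: For first-order: t = ln([C₂H₅Cl]₀/[C₂H₅Cl])/k
Step 2: t = ln(0.783/0.294)/0.029
Step 3: t = ln(2.663)/0.029
Step 4: t = 0.9796/0.029 = 33.78 min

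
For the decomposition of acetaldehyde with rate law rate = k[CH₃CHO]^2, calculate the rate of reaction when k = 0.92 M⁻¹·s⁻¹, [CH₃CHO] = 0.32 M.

0.09421 M/s

Step 1: Identify the rate law: rate = k[CH₃CHO]^2
Step 2: Substitute values: rate = 0.92 × (0.32)^2
Step 3: Calculate: rate = 0.92 × 0.1024 = 0.094208 M/s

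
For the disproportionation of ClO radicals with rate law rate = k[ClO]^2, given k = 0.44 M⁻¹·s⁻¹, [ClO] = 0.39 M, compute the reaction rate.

0.06692 M/s

Step 1: Identify the rate law: rate = k[ClO]^2
Step 2: Substitute values: rate = 0.44 × (0.39)^2
Step 3: Calculate: rate = 0.44 × 0.1521 = 0.066924 M/s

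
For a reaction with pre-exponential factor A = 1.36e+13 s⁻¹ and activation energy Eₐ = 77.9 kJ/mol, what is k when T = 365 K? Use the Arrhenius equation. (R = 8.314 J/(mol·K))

9.66e+01 s⁻¹

Step 1: Use the Arrhenius equation: k = A × exp(-Eₐ/RT)
Step 2: Convert Eₐ to J/mol: 77.9 kJ/mol = 77900 J/mol
Step 3: Calculate the exponent: -Eₐ/(RT) = -77900/(8.314 × 365) = -25.67051
Step 4: k = 1.36e+13 × exp(-25.67051)
Step 5: k = 1.36e+13 × 7.10296e-12 = 9.6600e+01 s⁻¹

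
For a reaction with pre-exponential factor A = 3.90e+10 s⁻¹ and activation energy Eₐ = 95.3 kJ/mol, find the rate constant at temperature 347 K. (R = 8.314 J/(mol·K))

1.76e-04 s⁻¹

Step 1: Use the Arrhenius equation: k = A × exp(-Eₐ/RT)
Step 2: Convert Eₐ to J/mol: 95.3 kJ/mol = 95300 J/mol
Step 3: Calculate the exponent: -Eₐ/(RT) = -95300/(8.314 × 347) = -33.03341
Step 4: k = 3.90e+10 × exp(-33.03341)
Step 5: k = 3.90e+10 × 4.50580e-15 = 1.7573e-04 s⁻¹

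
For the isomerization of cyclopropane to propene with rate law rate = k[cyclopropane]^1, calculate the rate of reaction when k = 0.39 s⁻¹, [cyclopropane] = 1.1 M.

0.429 M/s

Step 1: Identify the rate law: rate = k[cyclopropane]^1
Step 2: Substitute values: rate = 0.39 × (1.1)^1
Step 3: Calculate: rate = 0.39 × 1.1 = 0.429 M/s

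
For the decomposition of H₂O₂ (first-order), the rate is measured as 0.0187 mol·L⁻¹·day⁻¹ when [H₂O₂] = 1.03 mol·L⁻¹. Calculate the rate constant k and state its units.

0.01816 day⁻¹

Step 1: rate = k[H₂O₂]^1, so k = rate / [H₂O₂]^1.
Step 2: k = 0.0187 / (1.03)^1 = 0.0187 / 1.03.
Step 3: k = 0.01816 day⁻¹.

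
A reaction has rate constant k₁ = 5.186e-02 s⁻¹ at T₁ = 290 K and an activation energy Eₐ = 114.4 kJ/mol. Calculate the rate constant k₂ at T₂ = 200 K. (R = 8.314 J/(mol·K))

2.767e-11 s⁻¹

Step 1: Use the two-temperature Arrhenius form: ln(k₂/k₁) = -Eₐ/R × (1/T₂ - 1/T₁)
Step 2: Convert Eₐ to J/mol: 114.4 kJ/mol = 114400 J/mol
Step 3: 1/T₂ - 1/T₁ = 1/200 - 1/290 = 1.551724e-03 K⁻¹
Step 4: ln(k₂/k₁) = -114400/8.314 × 1.551724e-03 = -21.35160
Step 5: k₂ = k₁ × exp(-21.35160) = 5.186e-02 × 5.33480e-10 = 2.767e-11 s⁻¹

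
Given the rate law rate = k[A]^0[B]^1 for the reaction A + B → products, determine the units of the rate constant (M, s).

s⁻¹

Step 1: Overall order = 0 + 1 = 1.
Step 2: rate has units M·s⁻¹; [A]^0[B]^1 has units M^1.
Step 3: k = rate/([A]^0[B]^1), so units of k = M^(1-1)·s⁻¹ = s⁻¹.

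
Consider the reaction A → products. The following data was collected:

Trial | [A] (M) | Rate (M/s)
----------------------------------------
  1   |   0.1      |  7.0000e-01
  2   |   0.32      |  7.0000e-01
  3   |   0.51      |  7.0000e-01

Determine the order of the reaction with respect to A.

zeroth order (0)

Step 1: Compare trials - when concentration changes, rate stays constant.
Step 2: rate₂/rate₁ = 7.0000e-01/7.0000e-01 = 1
Step 3: [A]₂/[A]₁ = 0.32/0.1 = 3.2
Step 4: Since rate ratio ≈ (conc ratio)^0, the reaction is zeroth order.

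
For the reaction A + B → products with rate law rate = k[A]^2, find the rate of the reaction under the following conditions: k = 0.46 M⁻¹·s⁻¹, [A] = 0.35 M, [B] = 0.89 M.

0.05635 M/s

Step 1: The rate law is rate = k[A]^2
Step 2: Note that the rate does not depend on [B] (zero order in B).
Step 3: rate = 0.46 × (0.35)^2 = 0.05635 M/s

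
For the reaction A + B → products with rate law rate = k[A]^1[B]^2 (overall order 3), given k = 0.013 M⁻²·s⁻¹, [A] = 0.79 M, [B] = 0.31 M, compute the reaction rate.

0.0009869 M/s

Step 1: The rate law is rate = k[A]^1[B]^2, overall order = 1+2 = 3
Step 2: Substitute values: rate = 0.013 × (0.79)^1 × (0.31)^2
Step 3: rate = 0.013 × 0.79 × 0.0961 = 0.000986947 M/s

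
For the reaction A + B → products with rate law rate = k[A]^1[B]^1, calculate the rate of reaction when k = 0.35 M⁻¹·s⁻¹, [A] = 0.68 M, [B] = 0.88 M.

0.2094 M/s

Step 1: The rate law is rate = k[A]^1[B]^1
Step 2: Substitute: rate = 0.35 × (0.68)^1 × (0.88)^1
Step 3: rate = 0.35 × 0.68 × 0.88 = 0.20944 M/s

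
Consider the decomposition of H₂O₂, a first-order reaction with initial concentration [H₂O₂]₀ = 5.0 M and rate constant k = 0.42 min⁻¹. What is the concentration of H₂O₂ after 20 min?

0.001124 M

Step 1: For a first-order reaction: [H₂O₂] = [H₂O₂]₀ × e^(-kt)
Step 2: [H₂O₂] = 5.0 × e^(-0.42 × 20)
Step 3: [H₂O₂] = 5.0 × e^(-8.4)
Step 4: [H₂O₂] = 5.0 × 0.000224867 = 0.001124 M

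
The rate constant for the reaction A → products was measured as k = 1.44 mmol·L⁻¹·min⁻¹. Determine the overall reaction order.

zeroth order (0)

Step 1: The units of k for an nth-order reaction are (concentration)^(1-n)·(time)⁻¹.
Step 2: Here k has units mmol·L⁻¹·min⁻¹, so the concentration exponent is 1.
Step 3: 1 - n = 1 ⇒ n = 0. The reaction is zeroth order.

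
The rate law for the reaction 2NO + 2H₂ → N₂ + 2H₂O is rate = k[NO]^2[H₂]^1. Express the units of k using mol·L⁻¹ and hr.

(mol·L⁻¹)⁻²·hr⁻¹

Step 1: Overall order = 2 + 1 = 3.
Step 2: rate has units mol·L⁻¹·hr⁻¹; [NO]^2[H₂]^1 has units (mol·L⁻¹)^3.
Step 3: k = rate/([NO]^2[H₂]^1), so units of k = (mol·L⁻¹)^(1-3)·hr⁻¹ = (mol·L⁻¹)⁻²·hr⁻¹.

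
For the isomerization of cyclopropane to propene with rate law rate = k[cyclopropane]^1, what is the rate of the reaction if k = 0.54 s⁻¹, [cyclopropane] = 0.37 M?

0.1998 M/s

Step 1: Identify the rate law: rate = k[cyclopropane]^1
Step 2: Substitute values: rate = 0.54 × (0.37)^1
Step 3: Calculate: rate = 0.54 × 0.37 = 0.1998 M/s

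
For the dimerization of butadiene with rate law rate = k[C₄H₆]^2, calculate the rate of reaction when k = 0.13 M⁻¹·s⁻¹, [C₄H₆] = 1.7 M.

0.3757 M/s

Step 1: Identify the rate law: rate = k[C₄H₆]^2
Step 2: Substitute values: rate = 0.13 × (1.7)^2
Step 3: Calculate: rate = 0.13 × 2.89 = 0.3757 M/s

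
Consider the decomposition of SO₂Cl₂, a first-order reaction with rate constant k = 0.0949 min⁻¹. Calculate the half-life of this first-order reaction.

7.304 min

Step 1: For a first-order reaction, t₁/₂ = ln(2)/k
Step 2: t₁/₂ = ln(2)/0.0949
Step 3: t₁/₂ = 0.6931/0.0949 = 7.304 min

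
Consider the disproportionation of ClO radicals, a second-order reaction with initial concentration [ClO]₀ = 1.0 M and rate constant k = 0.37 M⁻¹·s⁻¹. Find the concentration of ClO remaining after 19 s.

0.1245 M

Step 1: For a second-order reaction: 1/[ClO] = 1/[ClO]₀ + kt
Step 2: 1/[ClO] = 1/1.0 + 0.37 × 19
Step 3: 1/[ClO] = 1 + 7.03 = 8.03
Step 4: [ClO] = 1/8.03 = 0.1245 M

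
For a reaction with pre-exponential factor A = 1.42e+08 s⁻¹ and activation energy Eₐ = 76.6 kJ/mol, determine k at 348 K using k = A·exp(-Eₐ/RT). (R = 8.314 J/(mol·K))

4.51e-04 s⁻¹

Step 1: Use the Arrhenius equation: k = A × exp(-Eₐ/RT)
Step 2: Convert Eₐ to J/mol: 76.6 kJ/mol = 76600 J/mol
Step 3: Calculate the exponent: -Eₐ/(RT) = -76600/(8.314 × 348) = -26.47522
Step 4: k = 1.42e+08 × exp(-26.47522)
Step 5: k = 1.42e+08 × 3.17657e-12 = 4.5107e-04 s⁻¹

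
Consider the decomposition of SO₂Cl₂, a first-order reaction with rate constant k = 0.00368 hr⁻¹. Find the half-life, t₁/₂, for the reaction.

188.4 hr

Step 1: For a first-order reaction, t₁/₂ = ln(2)/k
Step 2: t₁/₂ = ln(2)/0.00368
Step 3: t₁/₂ = 0.6931/0.00368 = 188.4 hr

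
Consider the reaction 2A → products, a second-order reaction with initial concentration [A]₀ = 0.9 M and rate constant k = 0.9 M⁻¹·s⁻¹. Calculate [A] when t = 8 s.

0.1203 M

Step 1: For a second-order reaction: 1/[A] = 1/[A]₀ + kt
Step 2: 1/[A] = 1/0.9 + 0.9 × 8
Step 3: 1/[A] = 1.111 + 7.2 = 8.311
Step 4: [A] = 1/8.311 = 0.1203 M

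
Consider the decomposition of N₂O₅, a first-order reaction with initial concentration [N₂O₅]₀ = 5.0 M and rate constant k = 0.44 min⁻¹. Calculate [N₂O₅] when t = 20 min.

0.0007537 M

Step 1: For a first-order reaction: [N₂O₅] = [N₂O₅]₀ × e^(-kt)
Step 2: [N₂O₅] = 5.0 × e^(-0.44 × 20)
Step 3: [N₂O₅] = 5.0 × e^(-8.8)
Step 4: [N₂O₅] = 5.0 × 0.000150733 = 0.0007537 M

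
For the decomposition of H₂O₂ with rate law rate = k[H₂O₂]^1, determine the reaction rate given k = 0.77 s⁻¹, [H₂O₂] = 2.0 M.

1.54 M/s

Step 1: Identify the rate law: rate = k[H₂O₂]^1
Step 2: Substitute values: rate = 0.77 × (2.0)^1
Step 3: Calculate: rate = 0.77 × 2 = 1.54 M/s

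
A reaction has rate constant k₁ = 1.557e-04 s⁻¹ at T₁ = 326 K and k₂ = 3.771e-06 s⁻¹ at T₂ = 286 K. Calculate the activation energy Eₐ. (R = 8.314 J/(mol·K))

72.1 kJ/mol

Step 1: Use the two-temperature Arrhenius form: ln(k₂/k₁) = -Eₐ/R × (1/T₂ - 1/T₁)
Step 2: ln(k₂/k₁) = ln(3.771e-06/1.557e-04) = ln(0.0242197) = -3.72059
Step 3: 1/T₂ - 1/T₁ = 1/286 - 1/326 = 4.290188e-04 K⁻¹
Step 4: Eₐ = -R × ln(k₂/k₁) / (1/T₂ - 1/T₁) = -8.314 × -3.72059 / 4.290188e-04
Step 5: Eₐ = 7.2102e+04 J/mol = 72.1 kJ/mol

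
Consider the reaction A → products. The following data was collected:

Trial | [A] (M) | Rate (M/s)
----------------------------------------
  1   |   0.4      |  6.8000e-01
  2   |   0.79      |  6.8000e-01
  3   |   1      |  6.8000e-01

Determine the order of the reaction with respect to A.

zeroth order (0)

Step 1: Compare trials - when concentration changes, rate stays constant.
Step 2: rate₂/rate₁ = 6.8000e-01/6.8000e-01 = 1
Step 3: [A]₂/[A]₁ = 0.79/0.4 = 1.975
Step 4: Since rate ratio ≈ (conc ratio)^0, the reaction is zeroth order.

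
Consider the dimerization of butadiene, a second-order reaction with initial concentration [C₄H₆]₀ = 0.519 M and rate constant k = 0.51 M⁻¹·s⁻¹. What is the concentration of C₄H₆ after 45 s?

0.0402 M

Step 1: For a second-order reaction: 1/[C₄H₆] = 1/[C₄H₆]₀ + kt
Step 2: 1/[C₄H₆] = 1/0.519 + 0.51 × 45
Step 3: 1/[C₄H₆] = 1.927 + 22.95 = 24.88
Step 4: [C₄H₆] = 1/24.88 = 0.0402 M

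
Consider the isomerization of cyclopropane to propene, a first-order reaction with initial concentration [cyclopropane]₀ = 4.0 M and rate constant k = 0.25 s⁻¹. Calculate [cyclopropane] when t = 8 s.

0.5413 M

Step 1: For a first-order reaction: [cyclopropane] = [cyclopropane]₀ × e^(-kt)
Step 2: [cyclopropane] = 4.0 × e^(-0.25 × 8)
Step 3: [cyclopropane] = 4.0 × e^(-2)
Step 4: [cyclopropane] = 4.0 × 0.135335 = 0.5413 M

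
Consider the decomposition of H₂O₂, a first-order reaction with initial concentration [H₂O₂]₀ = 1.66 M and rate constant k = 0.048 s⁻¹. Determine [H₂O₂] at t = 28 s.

0.4329 M

Step 1: For a first-order reaction: [H₂O₂] = [H₂O₂]₀ × e^(-kt)
Step 2: [H₂O₂] = 1.66 × e^(-0.048 × 28)
Step 3: [H₂O₂] = 1.66 × e^(-1.344)
Step 4: [H₂O₂] = 1.66 × 0.2608 = 0.4329 M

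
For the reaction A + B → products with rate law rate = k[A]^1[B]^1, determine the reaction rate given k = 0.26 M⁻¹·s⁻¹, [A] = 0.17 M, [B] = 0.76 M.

0.03359 M/s

Step 1: The rate law is rate = k[A]^1[B]^1
Step 2: Substitute: rate = 0.26 × (0.17)^1 × (0.76)^1
Step 3: rate = 0.26 × 0.17 × 0.76 = 0.033592 M/s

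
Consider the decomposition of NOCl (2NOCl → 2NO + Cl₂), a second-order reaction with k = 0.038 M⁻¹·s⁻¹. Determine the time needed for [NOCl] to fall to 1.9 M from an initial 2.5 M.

3.324 s

Step 1: For second-order: t = (1/[NOCl] - 1/[NOCl]₀)/k
Step 2: t = (1/1.9 - 1/2.5)/0.038
Step 3: t = (0.5263 - 0.4)/0.038
Step 4: t = 0.1263/0.038 = 3.324 s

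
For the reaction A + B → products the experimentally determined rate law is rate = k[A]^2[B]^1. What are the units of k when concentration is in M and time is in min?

M⁻²·min⁻¹

Step 1: Overall order = 2 + 1 = 3.
Step 2: rate has units M·min⁻¹; [A]^2[B]^1 has units M^3.
Step 3: k = rate/([A]^2[B]^1), so units of k = M^(1-3)·min⁻¹ = M⁻²·min⁻¹.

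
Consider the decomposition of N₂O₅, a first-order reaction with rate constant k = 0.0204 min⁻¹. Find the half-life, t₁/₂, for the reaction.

33.98 min

Step 1: For a first-order reaction, t₁/₂ = ln(2)/k
Step 2: t₁/₂ = ln(2)/0.0204
Step 3: t₁/₂ = 0.6931/0.0204 = 33.98 min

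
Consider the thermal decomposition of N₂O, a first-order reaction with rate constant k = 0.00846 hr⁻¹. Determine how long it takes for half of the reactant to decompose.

81.93 hr

Step 1: For a first-order reaction, t₁/₂ = ln(2)/k
Step 2: t₁/₂ = ln(2)/0.00846
Step 3: t₁/₂ = 0.6931/0.00846 = 81.93 hr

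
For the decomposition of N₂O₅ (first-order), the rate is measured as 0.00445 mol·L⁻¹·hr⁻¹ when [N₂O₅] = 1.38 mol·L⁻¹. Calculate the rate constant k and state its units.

0.003225 hr⁻¹

Step 1: rate = k[N₂O₅]^1, so k = rate / [N₂O₅]^1.
Step 2: k = 0.00445 / (1.38)^1 = 0.00445 / 1.38.
Step 3: k = 0.003225 hr⁻¹.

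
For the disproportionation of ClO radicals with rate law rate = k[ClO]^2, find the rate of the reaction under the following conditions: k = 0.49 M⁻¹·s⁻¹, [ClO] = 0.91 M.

0.4058 M/s

Step 1: Identify the rate law: rate = k[ClO]^2
Step 2: Substitute values: rate = 0.49 × (0.91)^2
Step 3: Calculate: rate = 0.49 × 0.8281 = 0.405769 M/s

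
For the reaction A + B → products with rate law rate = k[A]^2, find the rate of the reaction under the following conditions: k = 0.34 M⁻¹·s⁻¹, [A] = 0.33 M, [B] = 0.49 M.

0.03703 M/s

Step 1: The rate law is rate = k[A]^2
Step 2: Note that the rate does not depend on [B] (zero order in B).
Step 3: rate = 0.34 × (0.33)^2 = 0.037026 M/s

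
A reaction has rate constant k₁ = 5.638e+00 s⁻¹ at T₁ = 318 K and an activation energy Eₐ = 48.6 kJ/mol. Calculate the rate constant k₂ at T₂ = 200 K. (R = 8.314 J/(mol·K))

1.099e-04 s⁻¹

Step 1: Use the two-temperature Arrhenius form: ln(k₂/k₁) = -Eₐ/R × (1/T₂ - 1/T₁)
Step 2: Convert Eₐ to J/mol: 48.6 kJ/mol = 48600 J/mol
Step 3: 1/T₂ - 1/T₁ = 1/200 - 1/318 = 1.855346e-03 K⁻¹
Step 4: ln(k₂/k₁) = -48600/8.314 × 1.855346e-03 = -10.84554
Step 5: k₂ = k₁ × exp(-10.84554) = 5.638e+00 × 1.94913e-05 = 1.099e-04 s⁻¹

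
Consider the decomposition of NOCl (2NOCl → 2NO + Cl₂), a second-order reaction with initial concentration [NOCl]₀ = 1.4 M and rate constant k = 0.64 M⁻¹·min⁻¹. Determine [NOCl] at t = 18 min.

0.08174 M

Step 1: For a second-order reaction: 1/[NOCl] = 1/[NOCl]₀ + kt
Step 2: 1/[NOCl] = 1/1.4 + 0.64 × 18
Step 3: 1/[NOCl] = 0.7143 + 11.52 = 12.23
Step 4: [NOCl] = 1/12.23 = 0.08174 M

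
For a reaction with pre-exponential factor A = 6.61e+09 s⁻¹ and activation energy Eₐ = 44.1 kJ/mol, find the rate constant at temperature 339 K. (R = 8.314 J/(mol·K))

1.06e+03 s⁻¹

Step 1: Use the Arrhenius equation: k = A × exp(-Eₐ/RT)
Step 2: Convert Eₐ to J/mol: 44.1 kJ/mol = 44100 J/mol
Step 3: Calculate the exponent: -Eₐ/(RT) = -44100/(8.314 × 339) = -15.64692
Step 4: k = 6.61e+09 × exp(-15.64692)
Step 5: k = 6.61e+09 × 1.60188e-07 = 1.0588e+03 s⁻¹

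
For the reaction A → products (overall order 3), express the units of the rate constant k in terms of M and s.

M⁻²·s⁻¹

Step 1: For overall order n, rate = k × (concentration)^n.
Step 2: Rate has units M·s⁻¹; concentration term has units M^3.
Step 3: k = rate / (concentration)^n, so units of k = M^(1-3)·s⁻¹ = M⁻²·s⁻¹.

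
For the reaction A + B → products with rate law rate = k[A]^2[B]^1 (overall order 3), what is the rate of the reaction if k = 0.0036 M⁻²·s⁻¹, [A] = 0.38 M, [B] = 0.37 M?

0.0001923 M/s

Step 1: The rate law is rate = k[A]^2[B]^1, overall order = 2+1 = 3
Step 2: Substitute values: rate = 0.0036 × (0.38)^2 × (0.37)^1
Step 3: rate = 0.0036 × 0.1444 × 0.37 = 0.000192341 M/s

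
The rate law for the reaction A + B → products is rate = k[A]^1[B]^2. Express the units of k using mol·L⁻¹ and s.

(mol·L⁻¹)⁻²·s⁻¹

Step 1: Overall order = 1 + 2 = 3.
Step 2: rate has units mol·L⁻¹·s⁻¹; [A]^1[B]^2 has units (mol·L⁻¹)^3.
Step 3: k = rate/([A]^1[B]^2), so units of k = (mol·L⁻¹)^(1-3)·s⁻¹ = (mol·L⁻¹)⁻²·s⁻¹.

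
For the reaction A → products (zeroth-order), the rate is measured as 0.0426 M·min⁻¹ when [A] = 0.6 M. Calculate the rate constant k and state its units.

0.0426 M·min⁻¹

Step 1: For a zeroth-order reaction, rate = k (independent of concentration).
Step 2: k = rate = 0.0426 M·min⁻¹.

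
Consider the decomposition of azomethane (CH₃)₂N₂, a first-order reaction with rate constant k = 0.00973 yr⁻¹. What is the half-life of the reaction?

71.24 yr

Step 1: For a first-order reaction, t₁/₂ = ln(2)/k
Step 2: t₁/₂ = ln(2)/0.00973
Step 3: t₁/₂ = 0.6931/0.00973 = 71.24 yr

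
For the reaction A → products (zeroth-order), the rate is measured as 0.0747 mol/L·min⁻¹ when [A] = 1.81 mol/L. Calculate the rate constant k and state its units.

0.0747 mol/L·min⁻¹

Step 1: For a zeroth-order reaction, rate = k (independent of concentration).
Step 2: k = rate = 0.0747 mol/L·min⁻¹.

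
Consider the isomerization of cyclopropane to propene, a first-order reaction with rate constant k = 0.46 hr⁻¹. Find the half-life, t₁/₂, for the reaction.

1.507 hr

Step 1: For a first-order reaction, t₁/₂ = ln(2)/k
Step 2: t₁/₂ = ln(2)/0.46
Step 3: t₁/₂ = 0.6931/0.46 = 1.507 hr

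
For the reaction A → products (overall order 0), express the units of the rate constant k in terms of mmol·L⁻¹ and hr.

mmol·L⁻¹·hr⁻¹

Step 1: For overall order n, rate = k × (concentration)^n.
Step 2: Rate has units mmol·L⁻¹·hr⁻¹; concentration term has units (mmol·L⁻¹)^0.
Step 3: k = rate / (concentration)^n, so units of k = (mmol·L⁻¹)^(1-0)·hr⁻¹ = mmol·L⁻¹·hr⁻¹.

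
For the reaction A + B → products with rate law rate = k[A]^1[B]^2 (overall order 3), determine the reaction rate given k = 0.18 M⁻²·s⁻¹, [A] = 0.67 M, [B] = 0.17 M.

0.003485 M/s

Step 1: The rate law is rate = k[A]^1[B]^2, overall order = 1+2 = 3
Step 2: Substitute values: rate = 0.18 × (0.67)^1 × (0.17)^2
Step 3: rate = 0.18 × 0.67 × 0.0289 = 0.00348534 M/s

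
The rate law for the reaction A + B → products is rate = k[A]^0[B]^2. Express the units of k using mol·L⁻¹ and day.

(mol·L⁻¹)⁻¹·day⁻¹

Step 1: Overall order = 0 + 2 = 2.
Step 2: rate has units mol·L⁻¹·day⁻¹; [A]^0[B]^2 has units (mol·L⁻¹)^2.
Step 3: k = rate/([A]^0[B]^2), so units of k = (mol·L⁻¹)^(1-2)·day⁻¹ = (mol·L⁻¹)⁻¹·day⁻¹.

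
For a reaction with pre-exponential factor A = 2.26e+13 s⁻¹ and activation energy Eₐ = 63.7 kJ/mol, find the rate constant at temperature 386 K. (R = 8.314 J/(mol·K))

5.42e+04 s⁻¹

Step 1: Use the Arrhenius equation: k = A × exp(-Eₐ/RT)
Step 2: Convert Eₐ to J/mol: 63.7 kJ/mol = 63700 J/mol
Step 3: Calculate the exponent: -Eₐ/(RT) = -63700/(8.314 × 386) = -19.84916
Step 4: k = 2.26e+13 × exp(-19.84916)
Step 5: k = 2.26e+13 × 2.39673e-09 = 5.4166e+04 s⁻¹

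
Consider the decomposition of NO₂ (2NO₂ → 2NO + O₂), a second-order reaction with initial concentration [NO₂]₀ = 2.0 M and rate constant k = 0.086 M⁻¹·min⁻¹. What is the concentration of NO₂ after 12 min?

0.6527 M

Step 1: For a second-order reaction: 1/[NO₂] = 1/[NO₂]₀ + kt
Step 2: 1/[NO₂] = 1/2.0 + 0.086 × 12
Step 3: 1/[NO₂] = 0.5 + 1.032 = 1.532
Step 4: [NO₂] = 1/1.532 = 0.6527 M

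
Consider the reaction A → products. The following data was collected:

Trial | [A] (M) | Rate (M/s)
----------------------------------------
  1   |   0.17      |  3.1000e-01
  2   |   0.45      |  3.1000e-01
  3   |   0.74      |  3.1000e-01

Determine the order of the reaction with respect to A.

zeroth order (0)

Step 1: Compare trials - when concentration changes, rate stays constant.
Step 2: rate₂/rate₁ = 3.1000e-01/3.1000e-01 = 1
Step 3: [A]₂/[A]₁ = 0.45/0.17 = 2.647
Step 4: Since rate ratio ≈ (conc ratio)^0, the reaction is zeroth order.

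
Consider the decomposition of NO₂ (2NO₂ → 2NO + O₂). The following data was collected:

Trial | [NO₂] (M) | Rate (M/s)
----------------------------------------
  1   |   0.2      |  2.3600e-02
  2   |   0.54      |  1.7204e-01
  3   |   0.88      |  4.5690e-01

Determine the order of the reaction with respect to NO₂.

second order (2)

Step 1: Compare trials to find order n where rate₂/rate₁ = ([NO₂]₂/[NO₂]₁)^n
Step 2: rate₂/rate₁ = 1.7204e-01/2.3600e-02 = 7.29
Step 3: [NO₂]₂/[NO₂]₁ = 0.54/0.2 = 2.7
Step 4: n = ln(7.29)/ln(2.7) = 2.00 ≈ 2
Step 5: The reaction is second order in NO₂.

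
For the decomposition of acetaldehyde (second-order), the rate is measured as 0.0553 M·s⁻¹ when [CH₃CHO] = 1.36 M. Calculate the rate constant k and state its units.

0.0299 M⁻¹·s⁻¹

Step 1: rate = k[CH₃CHO]^2, so k = rate / [CH₃CHO]^2.
Step 2: k = 0.0553 / (1.36)^2 = 0.0553 / 1.85.
Step 3: k = 0.0299 M⁻¹·s⁻¹.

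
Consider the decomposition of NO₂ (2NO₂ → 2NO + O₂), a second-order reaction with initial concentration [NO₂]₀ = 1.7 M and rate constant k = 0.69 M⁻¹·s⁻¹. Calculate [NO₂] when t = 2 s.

0.5081 M

Step 1: For a second-order reaction: 1/[NO₂] = 1/[NO₂]₀ + kt
Step 2: 1/[NO₂] = 1/1.7 + 0.69 × 2
Step 3: 1/[NO₂] = 0.5882 + 1.38 = 1.968
Step 4: [NO₂] = 1/1.968 = 0.5081 M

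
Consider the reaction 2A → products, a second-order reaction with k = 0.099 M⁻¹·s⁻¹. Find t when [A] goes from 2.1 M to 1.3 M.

2.96 s

Step 1: For second-order: t = (1/[A] - 1/[A]₀)/k
Step 2: t = (1/1.3 - 1/2.1)/0.099
Step 3: t = (0.7692 - 0.4762)/0.099
Step 4: t = 0.293/0.099 = 2.96 s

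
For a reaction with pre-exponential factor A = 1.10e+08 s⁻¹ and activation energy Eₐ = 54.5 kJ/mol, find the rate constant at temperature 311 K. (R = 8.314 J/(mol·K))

7.72e-02 s⁻¹

Step 1: Use the Arrhenius equation: k = A × exp(-Eₐ/RT)
Step 2: Convert Eₐ to J/mol: 54.5 kJ/mol = 54500 J/mol
Step 3: Calculate the exponent: -Eₐ/(RT) = -54500/(8.314 × 311) = -21.07784
Step 4: k = 1.10e+08 × exp(-21.07784)
Step 5: k = 1.10e+08 × 7.01472e-10 = 7.7162e-02 s⁻¹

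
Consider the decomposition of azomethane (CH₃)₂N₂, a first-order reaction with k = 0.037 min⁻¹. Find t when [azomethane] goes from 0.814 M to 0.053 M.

73.83 min

Step 1: For first-order: t = ln([azomethane]₀/[azomethane])/k
Step 2: t = ln(0.814/0.053)/0.037
Step 3: t = ln(15.36)/0.037
Step 4: t = 2.732/0.037 = 73.83 min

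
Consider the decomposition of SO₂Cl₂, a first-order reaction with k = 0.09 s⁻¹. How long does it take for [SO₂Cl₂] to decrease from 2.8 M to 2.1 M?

3.196 s

Step 1: For first-order: t = ln([SO₂Cl₂]₀/[SO₂Cl₂])/k
Step 2: t = ln(2.8/2.1)/0.09
Step 3: t = ln(1.333)/0.09
Step 4: t = 0.2877/0.09 = 3.196 s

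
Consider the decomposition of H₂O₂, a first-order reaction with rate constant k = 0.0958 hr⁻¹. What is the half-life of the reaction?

7.235 hr

Step 1: For a first-order reaction, t₁/₂ = ln(2)/k
Step 2: t₁/₂ = ln(2)/0.0958
Step 3: t₁/₂ = 0.6931/0.0958 = 7.235 hr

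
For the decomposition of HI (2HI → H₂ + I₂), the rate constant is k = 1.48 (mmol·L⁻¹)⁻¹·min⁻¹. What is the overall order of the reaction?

second order (2)

Step 1: The units of k for an nth-order reaction are (concentration)^(1-n)·(time)⁻¹.
Step 2: Here k has units (mmol·L⁻¹)⁻¹·min⁻¹, so the concentration exponent is -1.
Step 3: 1 - n = -1 ⇒ n = 2. The reaction is second order.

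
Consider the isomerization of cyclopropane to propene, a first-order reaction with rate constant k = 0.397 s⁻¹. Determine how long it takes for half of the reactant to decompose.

1.746 s

Step 1: For a first-order reaction, t₁/₂ = ln(2)/k
Step 2: t₁/₂ = ln(2)/0.397
Step 3: t₁/₂ = 0.6931/0.397 = 1.746 s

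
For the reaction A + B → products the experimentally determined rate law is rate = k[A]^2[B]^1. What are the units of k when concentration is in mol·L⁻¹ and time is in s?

(mol·L⁻¹)⁻²·s⁻¹

Step 1: Overall order = 2 + 1 = 3.
Step 2: rate has units mol·L⁻¹·s⁻¹; [A]^2[B]^1 has units (mol·L⁻¹)^3.
Step 3: k = rate/([A]^2[B]^1), so units of k = (mol·L⁻¹)^(1-3)·s⁻¹ = (mol·L⁻¹)⁻²·s⁻¹.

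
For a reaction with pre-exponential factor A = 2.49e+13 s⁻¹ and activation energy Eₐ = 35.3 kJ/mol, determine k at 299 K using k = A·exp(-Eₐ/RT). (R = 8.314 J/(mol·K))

1.69e+07 s⁻¹

Step 1: Use the Arrhenius equation: k = A × exp(-Eₐ/RT)
Step 2: Convert Eₐ to J/mol: 35.3 kJ/mol = 35300 J/mol
Step 3: Calculate the exponent: -Eₐ/(RT) = -35300/(8.314 × 299) = -14.20017
Step 4: k = 2.49e+13 × exp(-14.20017)
Step 5: k = 2.49e+13 × 6.80682e-07 = 1.6949e+07 s⁻¹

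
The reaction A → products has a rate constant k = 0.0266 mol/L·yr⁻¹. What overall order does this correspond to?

zeroth order (0)

Step 1: The units of k for an nth-order reaction are (concentration)^(1-n)·(time)⁻¹.
Step 2: Here k has units mol/L·yr⁻¹, so the concentration exponent is 1.
Step 3: 1 - n = 1 ⇒ n = 0. The reaction is zeroth order.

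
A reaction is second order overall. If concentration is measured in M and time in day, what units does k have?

M⁻¹·day⁻¹

Step 1: For overall order n, rate = k × (concentration)^n.
Step 2: Rate has units M·day⁻¹; concentration term has units M^2.
Step 3: k = rate / (concentration)^n, so units of k = M^(1-2)·day⁻¹ = M⁻¹·day⁻¹.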